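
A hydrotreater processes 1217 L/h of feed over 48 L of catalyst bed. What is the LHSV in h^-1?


LHSV = volumetric feed rate / catalyst volume
= 1217 L/h / 48 L
= 25.35 h^-1

25.35 h^-1


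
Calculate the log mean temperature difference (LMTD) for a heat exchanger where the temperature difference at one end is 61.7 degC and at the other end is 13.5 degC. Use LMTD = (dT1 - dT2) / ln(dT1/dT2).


LMTD = (dT1 - dT2) / ln(dT1/dT2)
= (61.7 - 13.5) / ln(61.7 / 13.5) = 48.2 / 1.51959 = 31.72

31.72 degC


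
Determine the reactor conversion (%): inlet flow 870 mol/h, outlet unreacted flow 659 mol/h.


X = (F_in - F_out) / F_in * 100
Moles reacted = 870 - 659 = 211
X = 211 / 870 * 100
= 0.2425 * 100
= 24.25 %

24.25 %


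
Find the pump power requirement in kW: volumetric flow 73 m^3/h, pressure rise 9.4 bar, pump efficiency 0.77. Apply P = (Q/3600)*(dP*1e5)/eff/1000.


Q = 73 / 3600 = 0.0202778 m^3/s
P = 0.0202778 * (9.4 * 1e5) / 0.77 / 1000 = 24.75

24.75 kW


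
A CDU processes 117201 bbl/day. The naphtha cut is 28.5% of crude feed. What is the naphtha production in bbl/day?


Crude throughput = 117201 bbl/day
Fraction yield = 28.5%
yield = throughput * fraction / 100
yield = 117201 * 28.5 / 100 = 33402.285

33402.285 bbl/day


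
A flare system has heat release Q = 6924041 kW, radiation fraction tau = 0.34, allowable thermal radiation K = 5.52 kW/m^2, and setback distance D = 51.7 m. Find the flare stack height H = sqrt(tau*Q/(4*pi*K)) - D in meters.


tau*Q/(4*pi*K) = 0.34 * 6924041 / (4 * pi * 5.52) = 33938.3
sqrt(33938.3) = 184.224
H = 184.224 - 51.7 = 132.5

132.5 m


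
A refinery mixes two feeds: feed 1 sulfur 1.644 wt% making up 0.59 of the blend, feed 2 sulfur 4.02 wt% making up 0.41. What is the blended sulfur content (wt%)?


Linear sulfur blending: S_blend = x1*S1 + x2*S2
Contribution 1: 0.59 * 1.644 = 0.96996 wt%
Contribution 2: 0.41 * 4.02 = 1.6482 wt%
S_blend = 0.96996 + 1.6482 = 2.61816

2.61816 wt%


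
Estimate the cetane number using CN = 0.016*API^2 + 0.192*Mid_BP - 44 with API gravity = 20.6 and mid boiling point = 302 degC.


CN = 0.016 * 20.6^2 + 0.192 * 302 - 44
CN = 6.78976 + 57.984 - 44 = 20.77376

20.77376


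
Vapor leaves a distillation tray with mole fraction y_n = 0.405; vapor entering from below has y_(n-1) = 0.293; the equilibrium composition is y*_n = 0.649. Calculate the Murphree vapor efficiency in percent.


Murphree vapor efficiency: EMV = (y_n - y_(n-1)) / (y*_n - y_(n-1)) * 100
EMV = (0.405 - 0.293) / (0.649 - 0.293) * 100 = 0.112 / 0.356 * 100 = 31.46

31.46 %


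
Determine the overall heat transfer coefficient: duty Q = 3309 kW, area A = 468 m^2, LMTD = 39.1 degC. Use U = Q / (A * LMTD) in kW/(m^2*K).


From Q = U*A*LMTD, U = Q / (A * LMTD)
U = 3309 / (468 * 39.1) = 3309 / 18298.8 = 0.1808

0.1808 kW/(m^2*K)


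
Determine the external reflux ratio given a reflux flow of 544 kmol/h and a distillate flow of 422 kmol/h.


Reflux ratio definition: R = L / D (liquid returned / distillate withdrawn)
L = 544 kmol/h, D = 422 kmol/h
R = 544 / 422 = 1.289

1.289


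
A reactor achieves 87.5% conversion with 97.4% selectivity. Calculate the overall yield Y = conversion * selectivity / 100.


Overall yield = conversion (%) * selectivity (%) / 100
Conversion = 87.5%, Selectivity = 97.4%
Y = 87.5 * 97.4 / 100
= 85.225 %

85.225 %


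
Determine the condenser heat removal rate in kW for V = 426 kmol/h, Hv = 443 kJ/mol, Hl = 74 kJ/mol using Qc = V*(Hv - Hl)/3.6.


Qc = 426 * (443 - 74) / 3.6 = 426 * 369 / 3.6 = 43660

43660 kW


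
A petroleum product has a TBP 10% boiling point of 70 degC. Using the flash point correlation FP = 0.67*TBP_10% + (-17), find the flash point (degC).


FP = 0.67 * 70 + (-17) = 29.9

29.9 degC


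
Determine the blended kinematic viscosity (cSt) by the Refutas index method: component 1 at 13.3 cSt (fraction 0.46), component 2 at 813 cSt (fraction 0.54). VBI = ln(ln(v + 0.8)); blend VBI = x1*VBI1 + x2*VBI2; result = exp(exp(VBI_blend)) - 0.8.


Refutas method: VBN_i = 14.534*ln(ln(visc_i + 0.8)) + 10.975, blended linearly by mass fraction; since VBN is linear in VBI_i = ln(ln(visc_i + 0.8)) and the fractions sum to 1, blend VBI directly: visc = exp(exp(VBI_blend)) - 0.8
VBI_1 = ln(ln(13.3 + 0.8)) = 0.973115
VBI_2 = ln(ln(813 + 0.8)) = 1.90236
VBI_blend = 0.46 * 0.973115 + 0.54 * 1.90236 = 1.47491
visc_blend = exp(exp(1.47491)) - 0.8 = 78.29

78.29 cSt


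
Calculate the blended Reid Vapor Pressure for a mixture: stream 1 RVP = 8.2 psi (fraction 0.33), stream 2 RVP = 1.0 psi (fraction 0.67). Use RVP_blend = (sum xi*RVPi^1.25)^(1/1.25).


Chevron index: RVP_blend = (sum xi*RVPi^1.25)^(1/1.25)
RVP^1.25 terms: 0.33 * 8.2^1.25 + 0.67 * 1.0^1.25 = 5.24911
RVP_blend = 5.24911^(1/1.25) = 3.768

3.768 psi


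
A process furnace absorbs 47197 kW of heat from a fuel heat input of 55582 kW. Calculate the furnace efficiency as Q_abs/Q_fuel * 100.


Furnace efficiency = Q_absorbed / Q_fuel * 100
= 47197 / 55582 * 100 = 84.91

84.91 %


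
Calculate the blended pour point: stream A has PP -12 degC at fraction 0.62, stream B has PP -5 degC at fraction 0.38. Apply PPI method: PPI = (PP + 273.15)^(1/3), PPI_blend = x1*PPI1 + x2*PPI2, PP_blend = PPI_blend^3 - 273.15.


PPI_1 = (-12 + 273.15)^(1/3) = 6.391901
PPI_2 = (-5 + 273.15)^(1/3) = 6.448508
PPI_blend = 0.62 * 6.391901 + 0.38 * 6.448508 = 6.413412
PP_blend = 6.413412^3 - 273.15 = 263.7955 - 273.15 = -9.35

-9.35 degC


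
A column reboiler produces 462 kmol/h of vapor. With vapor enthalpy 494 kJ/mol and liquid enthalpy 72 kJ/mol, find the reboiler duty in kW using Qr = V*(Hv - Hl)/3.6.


Qr = 462 * (494 - 72) / 3.6 = 462 * 422 / 3.6 = 54160

54160 kW


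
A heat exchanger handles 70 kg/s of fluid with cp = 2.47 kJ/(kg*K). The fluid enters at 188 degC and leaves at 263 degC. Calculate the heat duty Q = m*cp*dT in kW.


Q = m_dot * cp * delta_T
delta_T = 263 - 188 = 75 K
Q = 70 * 2.47 * 75
= 172.9 * 75
= 12967.5 kW

12967.5 kW


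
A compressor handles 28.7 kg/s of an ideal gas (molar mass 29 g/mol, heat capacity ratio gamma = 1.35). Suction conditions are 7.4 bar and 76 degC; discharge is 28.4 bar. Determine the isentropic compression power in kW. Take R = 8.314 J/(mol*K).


Isentropic work: W = m*(gamma/(gamma-1))*(R*T1/MW)*((P2/P1)^((gamma-1)/gamma) - 1)
T1 = 76 + 273.15 = 349.15 K
Pressure ratio = 28.4 / 7.4 = 3.83784
Exponent = (1.35 - 1)/1.35 = 0.259259
(P2/P1)^exp - 1 = 3.83784^0.259259 - 1 = 0.417196
W = 28.7 * 1.35 / 0.35 * 8.314 * 349.15 / 29 * 0.417196 = 4623

4623 kW


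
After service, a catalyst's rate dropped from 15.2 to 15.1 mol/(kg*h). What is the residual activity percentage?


Activity (%) = (rate_used / rate_fresh) * 100
rate_used = 15.1, rate_fresh = 15.2
= (15.1 / 15.2) * 100
= 0.9934 * 100 = 99.34

99.34 %


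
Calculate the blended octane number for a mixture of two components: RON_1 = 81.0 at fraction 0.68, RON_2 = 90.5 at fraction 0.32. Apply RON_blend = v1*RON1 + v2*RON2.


Linear blending: RON_blend = sum(vi * RONi)
Contribution 1: 0.68 * 81.0 = 55.08
Contribution 2: 0.32 * 90.5 = 28.96
RON_blend = 55.08 + 28.96 = 84.04

84.04


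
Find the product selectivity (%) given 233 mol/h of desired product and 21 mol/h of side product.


Selectivity = desired / (desired + undesired) * 100
Total products = 233 + 21 = 254 mol/h
S = 233 / 254 * 100
= 0.9173 * 100
= 91.73 %

91.73 %


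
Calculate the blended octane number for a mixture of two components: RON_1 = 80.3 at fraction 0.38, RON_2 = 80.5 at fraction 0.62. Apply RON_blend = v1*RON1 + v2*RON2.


Linear blending: RON_blend = sum(vi * RONi)
Contribution 1: 0.38 * 80.3 = 30.514
Contribution 2: 0.62 * 80.5 = 49.91
RON_blend = 30.514 + 49.91 = 80.424

80.424


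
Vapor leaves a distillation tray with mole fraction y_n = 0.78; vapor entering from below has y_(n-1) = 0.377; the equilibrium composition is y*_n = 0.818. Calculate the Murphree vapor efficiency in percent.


Murphree vapor efficiency: EMV = (y_n - y_(n-1)) / (y*_n - y_(n-1)) * 100
EMV = (0.78 - 0.377) / (0.818 - 0.377) * 100 = 0.403 / 0.441 * 100 = 91.38

91.38 %


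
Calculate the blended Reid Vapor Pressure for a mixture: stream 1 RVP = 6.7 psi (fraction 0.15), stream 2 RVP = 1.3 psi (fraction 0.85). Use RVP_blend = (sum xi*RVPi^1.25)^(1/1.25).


Chevron index: RVP_blend = (sum xi*RVPi^1.25)^(1/1.25)
RVP^1.25 terms: 0.15 * 6.7^1.25 + 0.85 * 1.3^1.25 = 2.79681
RVP_blend = 2.79681^(1/1.25) = 2.277

2.277 psi


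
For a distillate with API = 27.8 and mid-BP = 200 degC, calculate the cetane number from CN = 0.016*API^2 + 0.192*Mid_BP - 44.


CN = 0.016 * 27.8^2 + 0.192 * 200 - 44
CN = 12.36544 + 38.4 - 44 = 6.76544

6.76544


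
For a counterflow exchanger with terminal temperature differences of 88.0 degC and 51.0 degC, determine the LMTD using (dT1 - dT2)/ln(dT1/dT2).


LMTD = (dT1 - dT2) / ln(dT1/dT2)
= (88.0 - 51.0) / ln(88.0 / 51.0) = 37 / 0.545511 = 67.83

67.83 degC


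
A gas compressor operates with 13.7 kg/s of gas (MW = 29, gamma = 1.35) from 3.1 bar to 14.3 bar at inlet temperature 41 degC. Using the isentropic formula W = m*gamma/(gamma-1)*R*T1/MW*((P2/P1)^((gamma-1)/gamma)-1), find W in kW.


Isentropic work: W = m*(gamma/(gamma-1))*(R*T1/MW)*((P2/P1)^((gamma-1)/gamma) - 1)
T1 = 41 + 273.15 = 314.15 K
Pressure ratio = 14.3 / 3.1 = 4.6129
Exponent = (1.35 - 1)/1.35 = 0.259259
(P2/P1)^exp - 1 = 4.6129^0.259259 - 1 = 0.486419
W = 13.7 * 1.35 / 0.35 * 8.314 * 314.15 / 29 * 0.486419 = 2315

2315 kW


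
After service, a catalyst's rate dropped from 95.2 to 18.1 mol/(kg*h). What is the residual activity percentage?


Activity (%) = (rate_used / rate_fresh) * 100
rate_used = 18.1, rate_fresh = 95.2
= (18.1 / 95.2) * 100
= 0.1901 * 100 = 19.01

19.01 %


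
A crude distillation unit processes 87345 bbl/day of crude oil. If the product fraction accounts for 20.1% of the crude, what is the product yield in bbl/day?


Crude throughput = 87345 bbl/day
Fraction yield = 20.1%
yield = throughput * fraction / 100
yield = 87345 * 20.1 / 100 = 17556.345

17556.345 bbl/day


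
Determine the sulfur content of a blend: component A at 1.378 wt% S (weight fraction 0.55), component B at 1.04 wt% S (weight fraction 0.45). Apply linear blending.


Linear sulfur blending: S_blend = x1*S1 + x2*S2
Contribution 1: 0.55 * 1.378 = 0.7579 wt%
Contribution 2: 0.45 * 1.04 = 0.468 wt%
S_blend = 0.7579 + 0.468 = 1.2259

1.2259 wt%


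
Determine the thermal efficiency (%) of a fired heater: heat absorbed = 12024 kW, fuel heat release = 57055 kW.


Furnace efficiency = Q_absorbed / Q_fuel * 100
= 12024 / 57055 * 100 = 21.07

21.07 %


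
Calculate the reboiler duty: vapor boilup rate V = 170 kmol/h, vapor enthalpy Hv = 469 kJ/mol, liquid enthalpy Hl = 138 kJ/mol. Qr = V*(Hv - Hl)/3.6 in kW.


Qr = 170 * (469 - 138) / 3.6 = 170 * 331 / 3.6 = 15630

15630 kW


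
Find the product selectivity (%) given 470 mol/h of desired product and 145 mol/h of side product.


Selectivity = desired / (desired + undesired) * 100
Total products = 470 + 145 = 615 mol/h
S = 470 / 615 * 100
= 0.7642 * 100
= 76.42 %

76.42 %


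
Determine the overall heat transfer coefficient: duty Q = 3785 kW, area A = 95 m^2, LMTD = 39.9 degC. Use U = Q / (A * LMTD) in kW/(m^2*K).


From Q = U*A*LMTD, U = Q / (A * LMTD)
U = 3785 / (95 * 39.9) = 3785 / 3790.5 = 0.9985

0.9985 kW/(m^2*K)


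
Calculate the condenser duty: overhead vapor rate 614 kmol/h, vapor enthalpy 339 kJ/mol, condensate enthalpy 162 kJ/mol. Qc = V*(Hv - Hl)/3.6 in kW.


Qc = 614 * (339 - 162) / 3.6 = 614 * 177 / 3.6 = 30190

30190 kW


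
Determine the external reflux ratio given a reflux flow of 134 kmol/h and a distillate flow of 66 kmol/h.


Reflux ratio definition: R = L / D (liquid returned / distillate withdrawn)
L = 134 kmol/h, D = 66 kmol/h
R = 134 / 66 = 2.030

2.030


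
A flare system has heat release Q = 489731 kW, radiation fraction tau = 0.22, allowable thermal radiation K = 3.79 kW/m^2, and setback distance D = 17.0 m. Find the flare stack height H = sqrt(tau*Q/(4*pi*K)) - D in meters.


tau*Q/(4*pi*K) = 0.22 * 489731 / (4 * pi * 3.79) = 2262.2
sqrt(2262.2) = 47.5626
H = 47.5626 - 17.0 = 30.56

30.56 m


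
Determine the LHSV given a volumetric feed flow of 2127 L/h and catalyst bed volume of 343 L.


LHSV = volumetric feed rate / catalyst volume
= 2127 L/h / 343 L
= 6.201 h^-1

6.201 h^-1


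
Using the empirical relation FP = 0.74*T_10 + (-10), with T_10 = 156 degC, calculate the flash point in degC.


FP = 0.74 * 156 + (-10) = 105.44

105.44 degC


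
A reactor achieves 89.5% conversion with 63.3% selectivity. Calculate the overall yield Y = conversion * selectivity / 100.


Overall yield = conversion (%) * selectivity (%) / 100
Conversion = 89.5%, Selectivity = 63.3%
Y = 89.5 * 63.3 / 100
= 56.6535 %

56.6535 %


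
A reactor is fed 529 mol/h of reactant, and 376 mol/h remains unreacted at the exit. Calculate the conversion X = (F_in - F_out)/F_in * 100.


X = (F_in - F_out) / F_in * 100
Moles reacted = 529 - 376 = 153
X = 153 / 529 * 100
= 0.2892 * 100
= 28.92 %

28.92 %


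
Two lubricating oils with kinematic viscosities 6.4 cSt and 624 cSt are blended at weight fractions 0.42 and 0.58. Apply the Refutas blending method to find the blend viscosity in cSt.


Refutas method: VBN_i = 14.534*ln(ln(visc_i + 0.8)) + 10.975, blended linearly by mass fraction; since VBN is linear in VBI_i = ln(ln(visc_i + 0.8)) and the fractions sum to 1, blend VBI directly: visc = exp(exp(VBI_blend)) - 0.8
VBI_1 = ln(ln(6.4 + 0.8)) = 0.680103
VBI_2 = ln(ln(624 + 0.8)) = 1.86213
VBI_blend = 0.42 * 0.680103 + 0.58 * 1.86213 = 1.36568
visc_blend = exp(exp(1.36568)) - 0.8 = 49.52

49.52 cSt


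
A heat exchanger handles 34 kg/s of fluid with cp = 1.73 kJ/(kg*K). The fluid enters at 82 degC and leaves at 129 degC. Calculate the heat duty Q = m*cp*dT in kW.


Q = m_dot * cp * delta_T
delta_T = 129 - 82 = 47 K
Q = 34 * 1.73 * 47
= 58.82 * 47
= 2764.54 kW

2764.54 kW


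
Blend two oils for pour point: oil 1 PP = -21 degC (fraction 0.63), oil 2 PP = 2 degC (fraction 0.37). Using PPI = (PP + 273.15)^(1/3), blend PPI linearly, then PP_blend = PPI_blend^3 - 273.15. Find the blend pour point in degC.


PPI_1 = (-21 + 273.15)^(1/3) = 6.317613
PPI_2 = (2 + 273.15)^(1/3) = 6.504139
PPI_blend = 0.63 * 6.317613 + 0.37 * 6.504139 = 6.386628
PP_blend = 6.386628^3 - 273.15 = 260.5043 - 273.15 = -12.65

-12.65 degC


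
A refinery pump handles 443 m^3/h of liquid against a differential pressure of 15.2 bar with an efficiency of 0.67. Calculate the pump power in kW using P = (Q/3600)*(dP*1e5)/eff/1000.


Q = 443 / 3600 = 0.123056 m^3/s
P = 0.123056 * (15.2 * 1e5) / 0.67 / 1000 = 279.2

279.2 kW


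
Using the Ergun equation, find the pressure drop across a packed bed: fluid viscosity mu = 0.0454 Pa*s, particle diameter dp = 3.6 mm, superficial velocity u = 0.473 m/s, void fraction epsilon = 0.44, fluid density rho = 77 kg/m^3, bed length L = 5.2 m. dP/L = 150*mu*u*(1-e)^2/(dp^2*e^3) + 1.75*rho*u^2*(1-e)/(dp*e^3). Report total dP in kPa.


dp = 3.6 mm = 0.0036 m
Viscous term = 150*0.0454*0.473*(1-0.44)^2 / (0.0036^2*0.44^3) = 915000
Inertial term = 1.75*77*0.473^2*(1-0.44) / (0.0036*0.44^3) = 55052.7
dP/L = 915000 + 55052.7 = 970053 Pa/m
dP = 970053 * 5.2 / 1000 = 5044 kPa

5044 kPa


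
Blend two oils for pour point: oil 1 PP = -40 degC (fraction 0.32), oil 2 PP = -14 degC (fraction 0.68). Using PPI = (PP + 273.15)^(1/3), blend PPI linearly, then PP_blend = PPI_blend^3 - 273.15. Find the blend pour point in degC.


PPI_1 = (-40 + 273.15)^(1/3) = 6.15477
PPI_2 = (-14 + 273.15)^(1/3) = 6.375541
PPI_blend = 0.32 * 6.15477 + 0.68 * 6.375541 = 6.304894
PP_blend = 6.304894^3 - 273.15 = 250.6302 - 273.15 = -22.52

-22.52 degC


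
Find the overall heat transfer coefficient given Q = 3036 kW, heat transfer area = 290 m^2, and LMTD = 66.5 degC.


From Q = U*A*LMTD, U = Q / (A * LMTD)
U = 3036 / (290 * 66.5) = 3036 / 19285 = 0.1574

0.1574 kW/(m^2*K)


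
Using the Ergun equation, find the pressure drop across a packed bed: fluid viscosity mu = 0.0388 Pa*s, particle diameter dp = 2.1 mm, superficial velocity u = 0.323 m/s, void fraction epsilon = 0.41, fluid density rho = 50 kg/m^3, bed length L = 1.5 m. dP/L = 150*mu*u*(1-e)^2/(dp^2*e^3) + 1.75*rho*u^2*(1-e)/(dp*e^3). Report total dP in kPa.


dp = 2.1 mm = 0.0021 m
Viscous term = 150*0.0388*0.323*(1-0.41)^2 / (0.0021^2*0.41^3) = 2152980
Inertial term = 1.75*50*0.323^2*(1-0.41) / (0.0021*0.41^3) = 37213
dP/L = 2152980 + 37213 = 2190190 Pa/m
dP = 2190190 * 1.5 / 1000 = 3285 kPa

3285 kPa


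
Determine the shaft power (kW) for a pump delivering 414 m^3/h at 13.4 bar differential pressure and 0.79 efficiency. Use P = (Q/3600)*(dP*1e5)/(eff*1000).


Q = 414 / 3600 = 0.115 m^3/s
P = 0.115 * (13.4 * 1e5) / 0.79 / 1000 = 195.1

195.1 kW


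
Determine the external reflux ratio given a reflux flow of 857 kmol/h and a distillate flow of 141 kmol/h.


Reflux ratio definition: R = L / D (liquid returned / distillate withdrawn)
L = 857 kmol/h, D = 141 kmol/h
R = 857 / 141 = 6.078

6.078


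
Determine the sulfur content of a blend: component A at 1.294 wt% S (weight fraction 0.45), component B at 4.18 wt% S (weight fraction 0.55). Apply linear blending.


Linear sulfur blending: S_blend = x1*S1 + x2*S2
Contribution 1: 0.45 * 1.294 = 0.5823 wt%
Contribution 2: 0.55 * 4.18 = 2.299 wt%
S_blend = 0.5823 + 2.299 = 2.8813

2.8813 wt%


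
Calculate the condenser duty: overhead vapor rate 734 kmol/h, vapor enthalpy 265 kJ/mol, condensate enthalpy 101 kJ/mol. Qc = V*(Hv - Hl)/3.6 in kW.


Qc = 734 * (265 - 101) / 3.6 = 734 * 164 / 3.6 = 33440

33440 kW


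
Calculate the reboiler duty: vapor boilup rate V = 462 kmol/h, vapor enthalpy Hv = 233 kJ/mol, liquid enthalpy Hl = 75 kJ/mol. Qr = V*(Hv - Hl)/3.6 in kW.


Qr = 462 * (233 - 75) / 3.6 = 462 * 158 / 3.6 = 20280

20280 kW


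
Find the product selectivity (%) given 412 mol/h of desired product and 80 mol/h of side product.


Selectivity = desired / (desired + undesired) * 100
Total products = 412 + 80 = 492 mol/h
S = 412 / 492 * 100
= 0.8374 * 100
= 83.74 %

83.74 %


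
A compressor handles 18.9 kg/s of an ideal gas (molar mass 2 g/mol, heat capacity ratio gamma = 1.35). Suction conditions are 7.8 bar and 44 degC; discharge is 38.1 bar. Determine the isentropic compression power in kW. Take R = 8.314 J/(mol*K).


Isentropic work: W = m*(gamma/(gamma-1))*(R*T1/MW)*((P2/P1)^((gamma-1)/gamma) - 1)
T1 = 44 + 273.15 = 317.15 K
Pressure ratio = 38.1 / 7.8 = 4.88462
Exponent = (1.35 - 1)/1.35 = 0.259259
(P2/P1)^exp - 1 = 4.88462^0.259259 - 1 = 0.50864
W = 18.9 * 1.35 / 0.35 * 8.314 * 317.15 / 2 * 0.50864 = 48890

48890 kW


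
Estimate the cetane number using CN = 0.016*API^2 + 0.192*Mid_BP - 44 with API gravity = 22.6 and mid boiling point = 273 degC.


CN = 0.016 * 22.6^2 + 0.192 * 273 - 44
CN = 8.17216 + 52.416 - 44 = 16.58816

16.58816


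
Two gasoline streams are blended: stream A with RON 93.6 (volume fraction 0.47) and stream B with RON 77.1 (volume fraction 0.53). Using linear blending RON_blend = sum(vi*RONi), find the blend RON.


Linear blending: RON_blend = sum(vi * RONi)
Contribution 1: 0.47 * 93.6 = 43.992
Contribution 2: 0.53 * 77.1 = 40.863
RON_blend = 43.992 + 40.863 = 84.855

84.855


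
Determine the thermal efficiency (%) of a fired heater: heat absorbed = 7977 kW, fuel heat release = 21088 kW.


Furnace efficiency = Q_absorbed / Q_fuel * 100
= 7977 / 21088 * 100 = 37.83

37.83 %


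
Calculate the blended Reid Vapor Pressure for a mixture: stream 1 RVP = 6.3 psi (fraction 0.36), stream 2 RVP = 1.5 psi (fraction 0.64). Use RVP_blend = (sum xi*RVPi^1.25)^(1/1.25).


Chevron index: RVP_blend = (sum xi*RVPi^1.25)^(1/1.25)
RVP^1.25 terms: 0.36 * 6.3^1.25 + 0.64 * 1.5^1.25 = 4.65559
RVP_blend = 4.65559^(1/1.25) = 3.423

3.423 psi


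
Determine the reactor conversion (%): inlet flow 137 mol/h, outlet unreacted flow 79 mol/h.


X = (F_in - F_out) / F_in * 100
Moles reacted = 137 - 79 = 58
X = 58 / 137 * 100
= 0.4234 * 100
= 42.34 %

42.34 %


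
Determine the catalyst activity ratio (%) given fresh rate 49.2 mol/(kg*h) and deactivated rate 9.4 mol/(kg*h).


Activity (%) = (rate_used / rate_fresh) * 100
rate_used = 9.4, rate_fresh = 49.2
= (9.4 / 49.2) * 100
= 0.1911 * 100 = 19.11

19.11 %


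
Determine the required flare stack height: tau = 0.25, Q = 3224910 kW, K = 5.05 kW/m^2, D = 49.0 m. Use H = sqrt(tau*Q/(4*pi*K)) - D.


tau*Q/(4*pi*K) = 0.25 * 3224910 / (4 * pi * 5.05) = 12704.5
sqrt(12704.5) = 112.714
H = 112.714 - 49.0 = 63.71

63.71 m


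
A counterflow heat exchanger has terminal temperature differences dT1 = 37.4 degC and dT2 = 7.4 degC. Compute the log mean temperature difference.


LMTD = (dT1 - dT2) / ln(dT1/dT2)
= (37.4 - 7.4) / ln(37.4 / 7.4) = 30 / 1.62019 = 18.52

18.52 degC


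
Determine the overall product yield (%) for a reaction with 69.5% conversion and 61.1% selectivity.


Overall yield = conversion (%) * selectivity (%) / 100
Conversion = 69.5%, Selectivity = 61.1%
Y = 69.5 * 61.1 / 100
= 42.4645 %

42.4645 %


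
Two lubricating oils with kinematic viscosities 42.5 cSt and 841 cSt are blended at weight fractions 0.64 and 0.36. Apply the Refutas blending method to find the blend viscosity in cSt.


Refutas method: VBN_i = 14.534*ln(ln(visc_i + 0.8)) + 10.975, blended linearly by mass fraction; since VBN is linear in VBI_i = ln(ln(visc_i + 0.8)) and the fractions sum to 1, blend VBI directly: visc = exp(exp(VBI_blend)) - 0.8
VBI_1 = ln(ln(42.5 + 0.8)) = 1.32658
VBI_2 = ln(ln(841 + 0.8)) = 1.9074
VBI_blend = 0.64 * 1.32658 + 0.36 * 1.9074 = 1.53568
visc_blend = exp(exp(1.53568)) - 0.8 = 103.2

103.2 cSt


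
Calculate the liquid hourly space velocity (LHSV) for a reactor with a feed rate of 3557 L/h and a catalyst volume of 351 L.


LHSV = volumetric feed rate / catalyst volume
= 3557 L/h / 351 L
= 10.13 h^-1

10.13 h^-1


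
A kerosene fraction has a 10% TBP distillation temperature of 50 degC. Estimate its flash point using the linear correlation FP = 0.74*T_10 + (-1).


FP = 0.74 * 50 + (-1) = 36

36 degC


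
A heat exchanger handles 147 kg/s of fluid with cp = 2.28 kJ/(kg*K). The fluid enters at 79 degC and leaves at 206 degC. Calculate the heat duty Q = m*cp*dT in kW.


Q = m_dot * cp * delta_T
delta_T = 206 - 79 = 127 K
Q = 147 * 2.28 * 127
= 335.16 * 127
= 42565.32 kW

42565.32 kW


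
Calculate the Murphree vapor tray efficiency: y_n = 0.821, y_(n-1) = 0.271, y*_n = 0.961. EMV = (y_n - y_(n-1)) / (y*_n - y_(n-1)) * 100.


Murphree vapor efficiency: EMV = (y_n - y_(n-1)) / (y*_n - y_(n-1)) * 100
EMV = (0.821 - 0.271) / (0.961 - 0.271) * 100 = 0.55 / 0.69 * 100 = 79.71

79.71 %


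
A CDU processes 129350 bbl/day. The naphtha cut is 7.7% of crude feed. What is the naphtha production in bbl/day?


Crude throughput = 129350 bbl/day
Fraction yield = 7.7%
yield = throughput * fraction / 100
yield = 129350 * 7.7 / 100 = 9959.95

9959.95 bbl/day


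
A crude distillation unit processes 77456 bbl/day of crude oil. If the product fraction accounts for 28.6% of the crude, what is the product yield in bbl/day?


Crude throughput = 77456 bbl/day
Fraction yield = 28.6%
yield = throughput * fraction / 100
yield = 77456 * 28.6 / 100 = 22152.416

22152.416 bbl/day


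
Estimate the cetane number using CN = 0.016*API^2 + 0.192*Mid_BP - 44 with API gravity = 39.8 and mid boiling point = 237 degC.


CN = 0.016 * 39.8^2 + 0.192 * 237 - 44
CN = 25.34464 + 45.504 - 44 = 26.84864

26.84864


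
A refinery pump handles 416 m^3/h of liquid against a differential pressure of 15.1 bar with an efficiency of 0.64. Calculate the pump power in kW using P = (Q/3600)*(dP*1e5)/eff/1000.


Q = 416 / 3600 = 0.115556 m^3/s
P = 0.115556 * (15.1 * 1e5) / 0.64 / 1000 = 272.6

272.6 kW


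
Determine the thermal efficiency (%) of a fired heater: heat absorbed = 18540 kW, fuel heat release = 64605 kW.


Furnace efficiency = Q_absorbed / Q_fuel * 100
= 18540 / 64605 * 100 = 28.70

28.70 %


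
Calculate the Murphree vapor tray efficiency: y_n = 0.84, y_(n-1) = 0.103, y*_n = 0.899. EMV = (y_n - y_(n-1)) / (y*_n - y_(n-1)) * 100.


Murphree vapor efficiency: EMV = (y_n - y_(n-1)) / (y*_n - y_(n-1)) * 100
EMV = (0.84 - 0.103) / (0.899 - 0.103) * 100 = 0.737 / 0.796 * 100 = 92.59

92.59 %


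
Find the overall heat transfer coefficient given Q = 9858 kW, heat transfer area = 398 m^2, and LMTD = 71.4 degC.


From Q = U*A*LMTD, U = Q / (A * LMTD)
U = 9858 / (398 * 71.4) = 9858 / 28417.2 = 0.3469

0.3469 kW/(m^2*K)


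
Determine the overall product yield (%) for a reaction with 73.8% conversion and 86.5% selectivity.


Overall yield = conversion (%) * selectivity (%) / 100
Conversion = 73.8%, Selectivity = 86.5%
Y = 73.8 * 86.5 / 100
= 63.837 %

63.837 %


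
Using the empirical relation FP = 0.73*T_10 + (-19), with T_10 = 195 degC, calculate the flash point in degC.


FP = 0.73 * 195 + (-19) = 123.35

123.35 degC


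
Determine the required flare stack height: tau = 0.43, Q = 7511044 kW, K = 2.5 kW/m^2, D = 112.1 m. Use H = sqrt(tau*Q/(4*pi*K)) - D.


tau*Q/(4*pi*K) = 0.43 * 7511044 / (4 * pi * 2.5) = 102806
sqrt(102806) = 320.634
H = 320.634 - 112.1 = 208.5

208.5 m


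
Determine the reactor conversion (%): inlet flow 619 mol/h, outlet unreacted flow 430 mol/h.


X = (F_in - F_out) / F_in * 100
Moles reacted = 619 - 430 = 189
X = 189 / 619 * 100
= 0.3053 * 100
= 30.53 %

30.53 %


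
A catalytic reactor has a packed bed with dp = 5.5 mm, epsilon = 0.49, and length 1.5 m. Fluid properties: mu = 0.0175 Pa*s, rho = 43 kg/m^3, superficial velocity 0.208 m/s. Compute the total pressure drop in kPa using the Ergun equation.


dp = 5.5 mm = 0.0055 m
Viscous term = 150*0.0175*0.208*(1-0.49)^2 / (0.0055^2*0.49^3) = 39904.3
Inertial term = 1.75*43*0.208^2*(1-0.49) / (0.0055*0.49^3) = 2565.97
dP/L = 39904.3 + 2565.97 = 42470.3 Pa/m
dP = 42470.3 * 1.5 / 1000 = 63.71 kPa

63.71 kPa


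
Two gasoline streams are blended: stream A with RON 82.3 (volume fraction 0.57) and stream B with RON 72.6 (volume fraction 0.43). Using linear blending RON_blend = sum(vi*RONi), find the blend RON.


Linear blending: RON_blend = sum(vi * RONi)
Contribution 1: 0.57 * 82.3 = 46.911
Contribution 2: 0.43 * 72.6 = 31.218
RON_blend = 46.911 + 31.218 = 78.129

78.129


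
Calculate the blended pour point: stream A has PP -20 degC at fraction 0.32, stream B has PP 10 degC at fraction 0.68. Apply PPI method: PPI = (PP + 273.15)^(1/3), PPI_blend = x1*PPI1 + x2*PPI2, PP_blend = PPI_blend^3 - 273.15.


PPI_1 = (-20 + 273.15)^(1/3) = 6.325953
PPI_2 = (10 + 273.15)^(1/3) = 6.566574
PPI_blend = 0.32 * 6.325953 + 0.68 * 6.566574 = 6.489575
PP_blend = 6.489575^3 - 273.15 = 273.3057 - 273.15 = 0.16

0.16 degC


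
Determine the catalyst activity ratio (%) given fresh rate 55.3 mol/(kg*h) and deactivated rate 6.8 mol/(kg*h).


Activity (%) = (rate_used / rate_fresh) * 100
rate_used = 6.8, rate_fresh = 55.3
= (6.8 / 55.3) * 100
= 0.1230 * 100 = 12.30

12.30 %


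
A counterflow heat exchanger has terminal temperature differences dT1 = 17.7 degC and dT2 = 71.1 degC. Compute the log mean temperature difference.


LMTD = (dT1 - dT2) / ln(dT1/dT2)
= (17.7 - 71.1) / ln(17.7 / 71.1) = -53.4 / -1.39052 = 38.40

38.40 degC


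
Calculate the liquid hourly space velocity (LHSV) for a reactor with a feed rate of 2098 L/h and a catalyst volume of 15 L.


LHSV = volumetric feed rate / catalyst volume
= 2098 L/h / 15 L
= 139.9 h^-1

139.9 h^-1


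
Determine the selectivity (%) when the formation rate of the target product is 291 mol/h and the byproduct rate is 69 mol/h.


Selectivity = desired / (desired + undesired) * 100
Total products = 291 + 69 = 360 mol/h
S = 291 / 360 * 100
= 0.8083 * 100
= 80.83 %

80.83 %


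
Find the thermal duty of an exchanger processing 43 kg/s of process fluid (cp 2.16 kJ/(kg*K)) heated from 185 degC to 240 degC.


Q = m_dot * cp * delta_T
delta_T = 240 - 185 = 55 K
Q = 43 * 2.16 * 55
= 92.88 * 55
= 5108.4 kW

5108.4 kW


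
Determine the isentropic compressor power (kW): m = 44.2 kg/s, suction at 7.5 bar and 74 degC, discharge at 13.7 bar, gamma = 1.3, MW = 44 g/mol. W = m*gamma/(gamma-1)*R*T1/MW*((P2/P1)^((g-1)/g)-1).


Isentropic work: W = m*(gamma/(gamma-1))*(R*T1/MW)*((P2/P1)^((gamma-1)/gamma) - 1)
T1 = 74 + 273.15 = 347.15 K
Pressure ratio = 13.7 / 7.5 = 1.82667
Exponent = (1.3 - 1)/1.3 = 0.230769
(P2/P1)^exp - 1 = 1.82667^0.230769 - 1 = 0.149167
W = 44.2 * 1.3 / 0.3 * 8.314 * 347.15 / 44 * 0.149167 = 1874

1874 kW


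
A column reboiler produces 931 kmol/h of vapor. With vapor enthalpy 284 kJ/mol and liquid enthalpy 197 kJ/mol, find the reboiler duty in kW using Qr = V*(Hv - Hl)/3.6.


Qr = 931 * (284 - 197) / 3.6 = 931 * 87 / 3.6 = 22500

22500 kW


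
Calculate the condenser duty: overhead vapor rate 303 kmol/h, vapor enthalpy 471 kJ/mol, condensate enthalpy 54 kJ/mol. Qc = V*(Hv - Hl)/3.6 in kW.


Qc = 303 * (471 - 54) / 3.6 = 303 * 417 / 3.6 = 35100

35100 kW


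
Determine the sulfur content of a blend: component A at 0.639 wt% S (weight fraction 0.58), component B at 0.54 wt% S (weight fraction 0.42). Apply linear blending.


Linear sulfur blending: S_blend = x1*S1 + x2*S2
Contribution 1: 0.58 * 0.639 = 0.37062 wt%
Contribution 2: 0.42 * 0.54 = 0.2268 wt%
S_blend = 0.37062 + 0.2268 = 0.59742

0.59742 wt%


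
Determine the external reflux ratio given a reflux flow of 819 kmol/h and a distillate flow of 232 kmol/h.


Reflux ratio definition: R = L / D (liquid returned / distillate withdrawn)
L = 819 kmol/h, D = 232 kmol/h
R = 819 / 232 = 3.530

3.530


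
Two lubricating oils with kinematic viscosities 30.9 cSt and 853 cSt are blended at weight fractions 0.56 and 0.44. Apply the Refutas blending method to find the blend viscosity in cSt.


Refutas method: VBN_i = 14.534*ln(ln(visc_i + 0.8)) + 10.975, blended linearly by mass fraction; since VBN is linear in VBI_i = ln(ln(visc_i + 0.8)) and the fractions sum to 1, blend VBI directly: visc = exp(exp(VBI_blend)) - 0.8
VBI_1 = ln(ln(30.9 + 0.8)) = 1.2402
VBI_2 = ln(ln(853 + 0.8)) = 1.9095
VBI_blend = 0.56 * 1.2402 + 0.44 * 1.9095 = 1.53469
visc_blend = exp(exp(1.53469)) - 0.8 = 102.7

102.7 cSt


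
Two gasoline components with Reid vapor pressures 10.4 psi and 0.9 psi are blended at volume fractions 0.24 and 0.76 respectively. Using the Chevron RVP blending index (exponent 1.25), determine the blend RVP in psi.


Chevron index: RVP_blend = (sum xi*RVPi^1.25)^(1/1.25)
RVP^1.25 terms: 0.24 * 10.4^1.25 + 0.76 * 0.9^1.25 = 5.14854
RVP_blend = 5.14854^(1/1.25) = 3.710

3.710 psi


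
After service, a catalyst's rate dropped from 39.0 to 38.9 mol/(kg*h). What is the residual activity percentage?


Activity (%) = (rate_used / rate_fresh) * 100
rate_used = 38.9, rate_fresh = 39.0
= (38.9 / 39.0) * 100
= 0.9974 * 100 = 99.74

99.74 %


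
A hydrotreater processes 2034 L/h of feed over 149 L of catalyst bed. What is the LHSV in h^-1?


LHSV = volumetric feed rate / catalyst volume
= 2034 L/h / 149 L
= 13.65 h^-1

13.65 h^-1


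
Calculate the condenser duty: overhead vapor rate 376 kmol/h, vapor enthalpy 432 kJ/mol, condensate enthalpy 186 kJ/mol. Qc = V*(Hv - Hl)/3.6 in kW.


Qc = 376 * (432 - 186) / 3.6 = 376 * 246 / 3.6 = 25690

25690 kW


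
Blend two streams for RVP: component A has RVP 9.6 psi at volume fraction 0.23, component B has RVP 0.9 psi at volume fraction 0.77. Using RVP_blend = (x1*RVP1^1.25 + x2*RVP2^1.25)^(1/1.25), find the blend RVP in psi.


Chevron index: RVP_blend = (sum xi*RVPi^1.25)^(1/1.25)
RVP^1.25 terms: 0.23 * 9.6^1.25 + 0.77 * 0.9^1.25 = 4.56156
RVP_blend = 4.56156^(1/1.25) = 3.367

3.367 psi


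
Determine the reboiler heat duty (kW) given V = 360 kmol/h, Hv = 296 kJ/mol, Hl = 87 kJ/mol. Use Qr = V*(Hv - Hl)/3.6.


Qr = 360 * (296 - 87) / 3.6 = 360 * 209 / 3.6 = 20900

20900 kW


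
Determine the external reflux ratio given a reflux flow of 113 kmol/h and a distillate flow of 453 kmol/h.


Reflux ratio definition: R = L / D (liquid returned / distillate withdrawn)
L = 113 kmol/h, D = 453 kmol/h
R = 113 / 453 = 0.2494

0.2494


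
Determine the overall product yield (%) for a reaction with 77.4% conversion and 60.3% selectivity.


Overall yield = conversion (%) * selectivity (%) / 100
Conversion = 77.4%, Selectivity = 60.3%
Y = 77.4 * 60.3 / 100
= 46.6722 %

46.6722 %


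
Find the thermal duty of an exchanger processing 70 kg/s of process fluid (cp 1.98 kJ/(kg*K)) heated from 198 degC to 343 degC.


Q = m_dot * cp * delta_T
delta_T = 343 - 198 = 145 K
Q = 70 * 1.98 * 145
= 138.6 * 145
= 20097 kW

20097 kW


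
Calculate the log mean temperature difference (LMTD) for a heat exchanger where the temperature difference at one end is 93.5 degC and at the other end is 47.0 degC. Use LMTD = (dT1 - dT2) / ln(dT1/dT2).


LMTD = (dT1 - dT2) / ln(dT1/dT2)
= (93.5 - 47.0) / ln(93.5 / 47.0) = 46.5 / 0.687814 = 67.61

67.61 degC


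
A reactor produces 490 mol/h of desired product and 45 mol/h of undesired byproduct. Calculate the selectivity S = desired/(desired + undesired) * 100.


Selectivity = desired / (desired + undesired) * 100
Total products = 490 + 45 = 535 mol/h
S = 490 / 535 * 100
= 0.9159 * 100
= 91.59 %

91.59 %


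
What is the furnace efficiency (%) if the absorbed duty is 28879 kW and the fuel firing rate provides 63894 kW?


Furnace efficiency = Q_absorbed / Q_fuel * 100
= 28879 / 63894 * 100 = 45.20

45.20 %


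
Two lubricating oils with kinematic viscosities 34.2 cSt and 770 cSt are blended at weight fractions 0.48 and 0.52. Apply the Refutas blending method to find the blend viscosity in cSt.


Refutas method: VBN_i = 14.534*ln(ln(visc_i + 0.8)) + 10.975, blended linearly by mass fraction; since VBN is linear in VBI_i = ln(ln(visc_i + 0.8)) and the fractions sum to 1, blend VBI directly: visc = exp(exp(VBI_blend)) - 0.8
VBI_1 = ln(ln(34.2 + 0.8)) = 1.26845
VBI_2 = ln(ln(770 + 0.8)) = 1.89423
VBI_blend = 0.48 * 1.26845 + 0.52 * 1.89423 = 1.59386
visc_blend = exp(exp(1.59386)) - 0.8 = 136.6

136.6 cSt


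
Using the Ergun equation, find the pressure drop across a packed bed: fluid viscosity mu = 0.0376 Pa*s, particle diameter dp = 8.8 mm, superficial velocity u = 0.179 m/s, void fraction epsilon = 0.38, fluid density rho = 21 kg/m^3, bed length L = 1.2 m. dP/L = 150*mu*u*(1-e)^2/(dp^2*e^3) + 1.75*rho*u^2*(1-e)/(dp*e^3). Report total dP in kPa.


dp = 8.8 mm = 0.0088 m
Viscous term = 150*0.0376*0.179*(1-0.38)^2 / (0.0088^2*0.38^3) = 91327
Inertial term = 1.75*21*0.179^2*(1-0.38) / (0.0088*0.38^3) = 1511.9
dP/L = 91327 + 1511.9 = 92838.9 Pa/m
dP = 92838.9 * 1.2 / 1000 = 111.4 kPa

111.4 kPa


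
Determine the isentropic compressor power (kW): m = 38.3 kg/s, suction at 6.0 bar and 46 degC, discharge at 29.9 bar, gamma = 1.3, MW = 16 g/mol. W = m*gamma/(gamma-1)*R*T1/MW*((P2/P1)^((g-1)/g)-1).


Isentropic work: W = m*(gamma/(gamma-1))*(R*T1/MW)*((P2/P1)^((gamma-1)/gamma) - 1)
T1 = 46 + 273.15 = 319.15 K
Pressure ratio = 29.9 / 6.0 = 4.98333
Exponent = (1.3 - 1)/1.3 = 0.230769
(P2/P1)^exp - 1 = 4.98333^0.230769 - 1 = 0.448658
W = 38.3 * 1.3 / 0.3 * 8.314 * 319.15 / 16 * 0.448658 = 12350

12350 kW


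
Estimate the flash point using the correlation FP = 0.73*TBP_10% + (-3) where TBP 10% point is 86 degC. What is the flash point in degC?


FP = 0.73 * 86 + (-3) = 59.78

59.78 degC


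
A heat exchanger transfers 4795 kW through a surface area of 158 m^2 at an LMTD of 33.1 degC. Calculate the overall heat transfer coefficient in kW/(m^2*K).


From Q = U*A*LMTD, U = Q / (A * LMTD)
U = 4795 / (158 * 33.1) = 4795 / 5229.8 = 0.9169

0.9169 kW/(m^2*K)


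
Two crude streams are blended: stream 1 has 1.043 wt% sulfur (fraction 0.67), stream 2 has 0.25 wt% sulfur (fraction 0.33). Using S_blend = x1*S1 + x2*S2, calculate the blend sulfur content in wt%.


Linear sulfur blending: S_blend = x1*S1 + x2*S2
Contribution 1: 0.67 * 1.043 = 0.69881 wt%
Contribution 2: 0.33 * 0.25 = 0.0825 wt%
S_blend = 0.69881 + 0.0825 = 0.78131

0.78131 wt%


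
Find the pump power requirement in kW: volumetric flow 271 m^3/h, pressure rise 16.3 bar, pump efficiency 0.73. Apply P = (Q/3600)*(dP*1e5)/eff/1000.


Q = 271 / 3600 = 0.0752778 m^3/s
P = 0.0752778 * (16.3 * 1e5) / 0.73 / 1000 = 168.1

168.1 kW


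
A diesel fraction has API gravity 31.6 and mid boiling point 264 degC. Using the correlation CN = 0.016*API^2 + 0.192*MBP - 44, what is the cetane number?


CN = 0.016 * 31.6^2 + 0.192 * 264 - 44
CN = 15.97696 + 50.688 - 44 = 22.66496

22.66496


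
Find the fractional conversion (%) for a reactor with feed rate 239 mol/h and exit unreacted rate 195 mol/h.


X = (F_in - F_out) / F_in * 100
Moles reacted = 239 - 195 = 44
X = 44 / 239 * 100
= 0.1841 * 100
= 18.41 %

18.41 %


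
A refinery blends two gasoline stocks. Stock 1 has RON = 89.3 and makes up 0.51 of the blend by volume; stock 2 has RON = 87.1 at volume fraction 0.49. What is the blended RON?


Linear blending: RON_blend = sum(vi * RONi)
Contribution 1: 0.51 * 89.3 = 45.543
Contribution 2: 0.49 * 87.1 = 42.679
RON_blend = 45.543 + 42.679 = 88.222

88.222


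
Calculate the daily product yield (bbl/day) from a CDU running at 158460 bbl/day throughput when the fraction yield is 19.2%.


Crude throughput = 158460 bbl/day
Fraction yield = 19.2%
yield = throughput * fraction / 100
yield = 158460 * 19.2 / 100 = 30424.32

30424.32 bbl/day


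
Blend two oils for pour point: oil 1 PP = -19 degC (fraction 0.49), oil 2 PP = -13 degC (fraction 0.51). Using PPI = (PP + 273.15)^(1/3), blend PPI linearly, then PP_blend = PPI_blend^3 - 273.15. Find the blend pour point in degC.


PPI_1 = (-19 + 273.15)^(1/3) = 6.334272
PPI_2 = (-13 + 273.15)^(1/3) = 6.383731
PPI_blend = 0.49 * 6.334272 + 0.51 * 6.383731 = 6.359496
PP_blend = 6.359496^3 - 273.15 = 257.1983 - 273.15 = -15.95

-15.95 degC


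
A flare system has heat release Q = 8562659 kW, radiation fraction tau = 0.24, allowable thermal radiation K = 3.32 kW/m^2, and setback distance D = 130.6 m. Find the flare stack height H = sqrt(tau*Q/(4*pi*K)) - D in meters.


tau*Q/(4*pi*K) = 0.24 * 8562659 / (4 * pi * 3.32) = 49257.5
sqrt(49257.5) = 221.94
H = 221.94 - 130.6 = 91.34

91.34 m


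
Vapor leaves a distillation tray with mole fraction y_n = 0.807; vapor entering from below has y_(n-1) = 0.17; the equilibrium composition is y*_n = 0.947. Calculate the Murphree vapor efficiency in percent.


Murphree vapor efficiency: EMV = (y_n - y_(n-1)) / (y*_n - y_(n-1)) * 100
EMV = (0.807 - 0.17) / (0.947 - 0.17) * 100 = 0.637 / 0.777 * 100 = 81.98

81.98 %


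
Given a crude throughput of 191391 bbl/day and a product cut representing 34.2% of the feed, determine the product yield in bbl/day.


Crude throughput = 191391 bbl/day
Fraction yield = 34.2%
yield = throughput * fraction / 100
yield = 191391 * 34.2 / 100 = 65455.722

65455.722 bbl/day


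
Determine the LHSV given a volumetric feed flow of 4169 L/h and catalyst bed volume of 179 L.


LHSV = volumetric feed rate / catalyst volume
= 4169 L/h / 179 L
= 23.29 h^-1

23.29 h^-1


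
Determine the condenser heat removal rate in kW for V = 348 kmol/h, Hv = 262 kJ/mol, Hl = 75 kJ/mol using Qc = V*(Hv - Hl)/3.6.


Qc = 348 * (262 - 75) / 3.6 = 348 * 187 / 3.6 = 18080

18080 kW


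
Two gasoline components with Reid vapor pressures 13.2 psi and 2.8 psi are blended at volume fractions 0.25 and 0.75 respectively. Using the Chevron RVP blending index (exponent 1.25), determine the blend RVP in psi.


Chevron index: RVP_blend = (sum xi*RVPi^1.25)^(1/1.25)
RVP^1.25 terms: 0.25 * 13.2^1.25 + 0.75 * 2.8^1.25 = 9.00659
RVP_blend = 9.00659^(1/1.25) = 5.803

5.803 psi
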